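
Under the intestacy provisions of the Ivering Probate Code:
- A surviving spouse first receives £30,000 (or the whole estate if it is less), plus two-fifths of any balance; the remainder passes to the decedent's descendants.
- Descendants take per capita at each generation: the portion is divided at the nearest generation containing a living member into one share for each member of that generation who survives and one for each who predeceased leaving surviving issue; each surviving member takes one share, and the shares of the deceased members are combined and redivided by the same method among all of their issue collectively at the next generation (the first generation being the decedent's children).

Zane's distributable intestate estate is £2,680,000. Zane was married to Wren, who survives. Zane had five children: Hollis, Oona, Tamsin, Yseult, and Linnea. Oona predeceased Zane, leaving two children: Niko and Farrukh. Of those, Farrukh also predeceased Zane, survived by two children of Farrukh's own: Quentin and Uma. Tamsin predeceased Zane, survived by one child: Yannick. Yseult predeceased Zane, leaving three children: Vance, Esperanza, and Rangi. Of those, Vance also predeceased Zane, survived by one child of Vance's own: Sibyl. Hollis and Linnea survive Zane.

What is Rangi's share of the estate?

Rangi receives £159,000.

Wren first takes £30,000, leaving a balance of £2,650,000. Wren then takes two-fifths of the balance (£1,060,000), for a total of £1,090,000. The remaining £1,590,000 passes to the descendants.
The descendants' portion (£1,590,000) is divided at the children's generation into 5 shares of £318,000. Hollis and Linnea each take £318,000. The 3 shares of the deceased (Oona, Tamsin, and Yseult) are combined into a pool of £954,000.
That pool (£954,000) is divided at the grandchildren's generation into 6 shares of £159,000. Niko, Yannick, Esperanza, and Rangi each take £159,000. The 2 shares of the deceased (Farrukh and Vance) are combined into a pool of £318,000.
That pool (£318,000) is divided at the great-grandchildren's generation equally among Quentin, Uma, and Sibyl: £106,000 each.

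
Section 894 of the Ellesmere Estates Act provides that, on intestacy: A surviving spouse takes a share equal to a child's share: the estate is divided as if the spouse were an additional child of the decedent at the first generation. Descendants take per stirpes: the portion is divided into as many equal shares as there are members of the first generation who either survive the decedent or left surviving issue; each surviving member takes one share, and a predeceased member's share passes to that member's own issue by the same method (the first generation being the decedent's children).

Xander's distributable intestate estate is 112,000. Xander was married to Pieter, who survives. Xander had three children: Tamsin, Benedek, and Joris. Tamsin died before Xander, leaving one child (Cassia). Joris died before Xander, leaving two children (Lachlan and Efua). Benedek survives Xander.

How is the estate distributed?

The spouse counts as an additional share at the children's level, so there are 4 primary shares of 28,000. Pieter takes one such share (28,000).
The children's combined portion (84,000) is divided into 3 shares of 28,000: Benedek takes 28,000; Tamsin's 28,000 share passes to Tamsin's issue; Joris's 28,000 share passes to Joris's issue.
Tamsin's share (28,000) passes entirely to Cassia.
Joris's share (28,000) is divided into 2 shares of 14,000: Lachlan and Efua each take 14,000.

Pieter: 28,000; Cassia: 28,000; Benedek: 28,000; Lachlan: 14,000; Efua: 14,000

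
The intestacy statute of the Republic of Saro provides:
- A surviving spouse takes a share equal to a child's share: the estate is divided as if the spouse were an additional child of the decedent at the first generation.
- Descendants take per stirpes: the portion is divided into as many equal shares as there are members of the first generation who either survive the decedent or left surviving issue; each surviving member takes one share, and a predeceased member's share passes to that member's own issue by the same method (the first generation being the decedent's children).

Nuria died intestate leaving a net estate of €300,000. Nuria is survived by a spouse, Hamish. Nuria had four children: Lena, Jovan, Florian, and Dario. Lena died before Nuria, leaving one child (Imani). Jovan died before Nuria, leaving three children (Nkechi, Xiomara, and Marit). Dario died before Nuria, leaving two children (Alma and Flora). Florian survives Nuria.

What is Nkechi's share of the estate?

The spouse counts as an additional share at the children's level, so there are 5 primary shares of €60,000. Hamish takes one such share (€60,000).
The children's combined portion (€240,000) is divided into 4 shares of €60,000: Florian takes €60,000; Lena's €60,000 share passes to Lena's issue; Jovan's €60,000 share passes to Jovan's issue; Dario's €60,000 share passes to Dario's issue.
Lena's share (€60,000) passes entirely to Imani.
Jovan's share (€60,000) is divided into 3 shares of €20,000: Nkechi, Xiomara, and Marit each take €20,000.
Dario's share (€60,000) is divided into 2 shares of €30,000: Alma and Flora each take €30,000.

Nkechi receives €20,000.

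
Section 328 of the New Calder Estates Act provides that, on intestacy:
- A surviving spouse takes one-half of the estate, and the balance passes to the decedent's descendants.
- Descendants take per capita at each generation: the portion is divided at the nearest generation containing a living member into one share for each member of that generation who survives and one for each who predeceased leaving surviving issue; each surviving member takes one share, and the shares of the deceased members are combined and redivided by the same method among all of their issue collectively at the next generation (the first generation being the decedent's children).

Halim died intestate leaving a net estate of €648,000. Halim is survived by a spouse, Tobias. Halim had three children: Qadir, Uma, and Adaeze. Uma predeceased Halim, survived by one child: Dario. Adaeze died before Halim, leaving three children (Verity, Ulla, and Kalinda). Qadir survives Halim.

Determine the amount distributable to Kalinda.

Tobias takes one-half of €648,000 = €324,000. The remaining €324,000 passes to the descendants.
The descendants' portion (€324,000) is divided at the children's generation into 3 shares of €108,000. Qadir takes €108,000. The 2 shares of the deceased (Uma and Adaeze) are combined into a pool of €216,000.
That pool (€216,000) is divided at the grandchildren's generation equally among Dario, Verity, Ulla, and Kalinda: €54,000 each.

Kalinda receives €54,000.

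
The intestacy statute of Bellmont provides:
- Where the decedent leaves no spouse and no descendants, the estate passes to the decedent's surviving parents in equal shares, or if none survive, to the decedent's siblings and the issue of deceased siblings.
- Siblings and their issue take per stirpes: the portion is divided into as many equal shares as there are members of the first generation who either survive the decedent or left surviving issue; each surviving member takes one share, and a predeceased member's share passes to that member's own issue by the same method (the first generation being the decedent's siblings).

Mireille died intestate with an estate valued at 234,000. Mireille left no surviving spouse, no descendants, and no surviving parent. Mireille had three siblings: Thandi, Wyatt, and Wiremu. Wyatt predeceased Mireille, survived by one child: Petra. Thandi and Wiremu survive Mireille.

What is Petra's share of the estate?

The entire 234,000 passes to the siblings and their issue.
That amount (234,000) is divided into 3 shares of 78,000: Thandi and Wiremu each take 78,000; Wyatt's 78,000 share passes to Wyatt's issue.
Wyatt's share (78,000) passes entirely to Petra.

Petra receives 78,000.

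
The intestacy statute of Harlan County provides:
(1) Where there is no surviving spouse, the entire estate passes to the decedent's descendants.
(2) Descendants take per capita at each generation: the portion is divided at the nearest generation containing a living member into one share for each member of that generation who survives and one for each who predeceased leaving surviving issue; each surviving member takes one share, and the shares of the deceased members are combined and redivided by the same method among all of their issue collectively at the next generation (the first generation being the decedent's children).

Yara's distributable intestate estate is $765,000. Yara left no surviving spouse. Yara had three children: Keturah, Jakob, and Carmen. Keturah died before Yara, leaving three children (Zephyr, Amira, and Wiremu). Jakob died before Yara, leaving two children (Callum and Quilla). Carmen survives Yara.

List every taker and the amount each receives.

Zephyr: $102,000; Amira: $102,000; Wiremu: $102,000; Callum: $102,000; Quilla: $102,000; Carmen: $255,000

The entire $765,000 passes to the descendants.
That amount ($765,000) is divided at the children's generation into 3 shares of $255,000. Carmen takes $255,000. The 2 shares of the deceased (Keturah and Jakob) are combined into a pool of $510,000.
That pool ($510,000) is divided at the grandchildren's generation equally among Zephyr, Amira, Wiremu, Callum, and Quilla: $102,000 each.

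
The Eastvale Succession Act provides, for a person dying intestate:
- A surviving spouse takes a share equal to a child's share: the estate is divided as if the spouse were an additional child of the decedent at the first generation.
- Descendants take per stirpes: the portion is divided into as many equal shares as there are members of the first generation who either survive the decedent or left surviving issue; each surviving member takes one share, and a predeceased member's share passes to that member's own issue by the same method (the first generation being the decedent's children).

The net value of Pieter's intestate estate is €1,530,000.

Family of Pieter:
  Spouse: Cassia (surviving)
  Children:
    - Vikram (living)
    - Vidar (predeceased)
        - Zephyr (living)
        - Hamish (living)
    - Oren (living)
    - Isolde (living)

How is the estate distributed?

Cassia: €306,000; Vikram: €306,000; Zephyr: €153,000; Hamish: €153,000; Oren: €306,000; Isolde: €306,000

The spouse counts as an additional share at the children's level, so there are 5 primary shares of €306,000. Cassia takes one such share (€306,000).
The children's combined portion (€1,224,000) is divided into 4 shares of €306,000: Vikram, Oren, and Isolde each take €306,000; Vidar's €306,000 share passes to Vidar's issue.
Vidar's share (€306,000) is divided into 2 shares of €153,000: Zephyr and Hamish each take €153,000.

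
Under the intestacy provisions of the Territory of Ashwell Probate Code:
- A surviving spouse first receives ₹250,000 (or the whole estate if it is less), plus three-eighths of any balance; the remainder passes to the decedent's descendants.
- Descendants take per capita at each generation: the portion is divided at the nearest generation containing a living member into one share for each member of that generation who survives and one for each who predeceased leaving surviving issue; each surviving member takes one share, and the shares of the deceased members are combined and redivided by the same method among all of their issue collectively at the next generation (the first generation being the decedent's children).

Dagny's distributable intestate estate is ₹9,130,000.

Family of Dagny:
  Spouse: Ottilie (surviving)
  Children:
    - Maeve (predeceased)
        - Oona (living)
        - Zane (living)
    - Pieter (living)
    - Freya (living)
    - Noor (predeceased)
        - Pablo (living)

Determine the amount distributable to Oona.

Oona receives ₹925,000.

Ottilie first takes ₹250,000, leaving a balance of ₹8,880,000. Ottilie then takes three-eighths of the balance (₹3,330,000), for a total of ₹3,580,000. The remaining ₹5,550,000 passes to the descendants.
The descendants' portion (₹5,550,000) is divided at the children's generation into 4 shares of ₹1,387,500. Pieter and Freya each take ₹1,387,500. The 2 shares of the deceased (Maeve and Noor) are combined into a pool of ₹2,775,000.
That pool (₹2,775,000) is divided at the grandchildren's generation equally among Oona, Zane, and Pablo: ₹925,000 each.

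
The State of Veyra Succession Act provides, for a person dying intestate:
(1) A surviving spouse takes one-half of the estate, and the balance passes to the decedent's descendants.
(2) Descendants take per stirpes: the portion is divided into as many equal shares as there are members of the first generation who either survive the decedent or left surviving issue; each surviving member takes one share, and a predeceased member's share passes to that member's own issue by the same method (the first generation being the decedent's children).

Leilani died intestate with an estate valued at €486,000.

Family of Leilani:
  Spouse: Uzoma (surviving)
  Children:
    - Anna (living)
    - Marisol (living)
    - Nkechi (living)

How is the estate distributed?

Uzoma: €243,000; Anna: €81,000; Marisol: €81,000; Nkechi: €81,000

Uzoma takes one-half of €486,000 = €243,000. The remaining €243,000 passes to the descendants.
The descendants' portion (€243,000) is divided into 3 shares of €81,000: Anna, Marisol, and Nkechi each take €81,000.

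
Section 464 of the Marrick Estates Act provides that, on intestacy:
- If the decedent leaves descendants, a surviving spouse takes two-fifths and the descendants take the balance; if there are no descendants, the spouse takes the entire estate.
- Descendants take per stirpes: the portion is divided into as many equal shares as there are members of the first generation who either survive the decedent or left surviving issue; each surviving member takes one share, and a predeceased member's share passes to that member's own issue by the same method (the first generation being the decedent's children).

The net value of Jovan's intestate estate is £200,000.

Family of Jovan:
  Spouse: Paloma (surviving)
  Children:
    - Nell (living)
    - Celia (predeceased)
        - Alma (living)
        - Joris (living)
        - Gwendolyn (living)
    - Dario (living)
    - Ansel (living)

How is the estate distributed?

Paloma takes two-fifths of £200,000 = £80,000. The remaining £120,000 passes to the descendants.
The descendants' portion (£120,000) is divided into 4 shares of £30,000: Nell, Dario, and Ansel each take £30,000; Celia's £30,000 share passes to Celia's issue.
Celia's share (£30,000) is divided into 3 shares of £10,000: Alma, Joris, and Gwendolyn each take £10,000.

Paloma: £80,000; Nell: £30,000; Alma: £10,000; Joris: £10,000; Gwendolyn: £10,000; Dario: £30,000; Ansel: £30,000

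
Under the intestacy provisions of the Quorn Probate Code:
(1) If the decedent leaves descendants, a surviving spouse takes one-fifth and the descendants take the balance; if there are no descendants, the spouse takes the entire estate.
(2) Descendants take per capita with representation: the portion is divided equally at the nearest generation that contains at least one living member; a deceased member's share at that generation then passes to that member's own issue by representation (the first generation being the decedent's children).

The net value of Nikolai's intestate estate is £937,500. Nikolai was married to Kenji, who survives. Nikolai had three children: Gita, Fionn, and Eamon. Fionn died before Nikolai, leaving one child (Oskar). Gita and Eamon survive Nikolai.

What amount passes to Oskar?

Kenji takes one-fifth of £937,500 = £187,500. The remaining £750,000 passes to the descendants.
The descendants' portion (£750,000) is divided into 3 shares of £250,000: Gita and Eamon each take £250,000; Fionn's £250,000 share passes to Fionn's issue.
Fionn's share (£250,000) passes entirely to Oskar.

Oskar receives £250,000.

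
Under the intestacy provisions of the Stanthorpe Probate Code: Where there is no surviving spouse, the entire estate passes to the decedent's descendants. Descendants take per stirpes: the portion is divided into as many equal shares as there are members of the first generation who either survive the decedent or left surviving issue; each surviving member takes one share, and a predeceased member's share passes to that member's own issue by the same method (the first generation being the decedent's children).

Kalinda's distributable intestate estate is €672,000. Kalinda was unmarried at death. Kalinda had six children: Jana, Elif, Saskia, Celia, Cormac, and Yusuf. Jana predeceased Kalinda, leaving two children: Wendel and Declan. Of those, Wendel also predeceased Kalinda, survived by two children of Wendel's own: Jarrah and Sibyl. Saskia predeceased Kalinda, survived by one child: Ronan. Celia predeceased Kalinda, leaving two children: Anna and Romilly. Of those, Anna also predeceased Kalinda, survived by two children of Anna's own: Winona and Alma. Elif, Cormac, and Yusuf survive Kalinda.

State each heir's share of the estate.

The entire €672,000 passes to the descendants.
That amount (€672,000) is divided into 6 shares of €112,000: Elif, Cormac, and Yusuf each take €112,000; Jana's €112,000 share passes to Jana's issue; Saskia's €112,000 share passes to Saskia's issue; Celia's €112,000 share passes to Celia's issue.
Jana's share (€112,000) is divided into 2 shares of €56,000: Declan takes €56,000; Wendel's €56,000 share passes to Wendel's issue.
Wendel's share (€56,000) is divided into 2 shares of €28,000: Jarrah and Sibyl each take €28,000.
Saskia's share (€112,000) passes entirely to Ronan.
Celia's share (€112,000) is divided into 2 shares of €56,000: Romilly takes €56,000; Anna's €56,000 share passes to Anna's issue.
Anna's share (€56,000) is divided into 2 shares of €28,000: Winona and Alma each take €28,000.

Jarrah: €28,000; Sibyl: €28,000; Declan: €56,000; Elif: €112,000; Ronan: €112,000; Winona: €28,000; Alma: €28,000; Romilly: €56,000; Cormac: €112,000; Yusuf: €112,000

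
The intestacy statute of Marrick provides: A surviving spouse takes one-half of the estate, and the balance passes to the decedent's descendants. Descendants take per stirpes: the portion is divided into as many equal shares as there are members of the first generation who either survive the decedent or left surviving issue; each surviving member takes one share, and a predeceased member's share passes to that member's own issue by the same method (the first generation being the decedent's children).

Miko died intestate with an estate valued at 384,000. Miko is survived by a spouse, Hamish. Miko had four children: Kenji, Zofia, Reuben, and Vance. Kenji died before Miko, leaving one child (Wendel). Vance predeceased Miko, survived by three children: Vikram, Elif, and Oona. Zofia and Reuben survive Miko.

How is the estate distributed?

Hamish takes one-half of 384,000 = 192,000. The remaining 192,000 passes to the descendants.
The descendants' portion (192,000) is divided into 4 shares of 48,000: Zofia and Reuben each take 48,000; Kenji's 48,000 share passes to Kenji's issue; Vance's 48,000 share passes to Vance's issue.
Kenji's share (48,000) passes entirely to Wendel.
Vance's share (48,000) is divided into 3 shares of 16,000: Vikram, Elif, and Oona each take 16,000.

Hamish: 192,000; Wendel: 48,000; Zofia: 48,000; Reuben: 48,000; Vikram: 16,000; Elif: 16,000; Oona: 16,000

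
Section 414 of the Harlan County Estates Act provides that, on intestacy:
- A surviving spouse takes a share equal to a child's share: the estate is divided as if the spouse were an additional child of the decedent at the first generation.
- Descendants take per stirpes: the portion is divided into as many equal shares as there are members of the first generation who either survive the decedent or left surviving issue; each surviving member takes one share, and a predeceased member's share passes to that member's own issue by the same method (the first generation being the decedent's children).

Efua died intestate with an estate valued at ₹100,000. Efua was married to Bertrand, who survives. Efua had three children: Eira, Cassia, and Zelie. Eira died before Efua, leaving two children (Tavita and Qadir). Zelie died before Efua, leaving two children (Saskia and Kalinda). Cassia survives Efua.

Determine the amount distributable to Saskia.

Saskia receives ₹12,500.

The spouse counts as an additional share at the children's level, so there are 4 primary shares of ₹25,000. Bertrand takes one such share (₹25,000).
The children's combined portion (₹75,000) is divided into 3 shares of ₹25,000: Cassia takes ₹25,000; Eira's ₹25,000 share passes to Eira's issue; Zelie's ₹25,000 share passes to Zelie's issue.
Eira's share (₹25,000) is divided into 2 shares of ₹12,500: Tavita and Qadir each take ₹12,500.
Zelie's share (₹25,000) is divided into 2 shares of ₹12,500: Saskia and Kalinda each take ₹12,500.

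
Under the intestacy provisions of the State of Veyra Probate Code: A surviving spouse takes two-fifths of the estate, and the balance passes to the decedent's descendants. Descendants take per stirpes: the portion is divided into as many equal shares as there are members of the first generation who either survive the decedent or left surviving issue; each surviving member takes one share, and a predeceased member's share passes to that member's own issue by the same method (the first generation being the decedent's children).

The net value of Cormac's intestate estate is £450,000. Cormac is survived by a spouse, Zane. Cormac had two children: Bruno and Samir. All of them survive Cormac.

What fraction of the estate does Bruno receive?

Zane takes two-fifths of £450,000 = £180,000. The remaining £270,000 passes to the descendants.
The descendants' portion (£270,000) is divided into 2 shares of £135,000: Bruno and Samir each take £135,000.

Bruno receives 3/10 of the estate.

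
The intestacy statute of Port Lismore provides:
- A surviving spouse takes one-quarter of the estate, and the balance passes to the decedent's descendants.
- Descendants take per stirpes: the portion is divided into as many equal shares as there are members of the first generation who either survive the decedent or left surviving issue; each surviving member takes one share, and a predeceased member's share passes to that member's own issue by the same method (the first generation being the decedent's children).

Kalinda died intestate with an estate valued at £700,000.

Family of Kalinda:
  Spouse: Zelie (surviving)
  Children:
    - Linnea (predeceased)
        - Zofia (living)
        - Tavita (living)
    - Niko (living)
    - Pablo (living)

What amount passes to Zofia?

Zelie takes one-quarter of £700,000 = £175,000. The remaining £525,000 passes to the descendants.
The descendants' portion (£525,000) is divided into 3 shares of £175,000: Niko and Pablo each take £175,000; Linnea's £175,000 share passes to Linnea's issue.
Linnea's share (£175,000) is divided into 2 shares of £87,500: Zofia and Tavita each take £87,500.

Zofia receives £87,500.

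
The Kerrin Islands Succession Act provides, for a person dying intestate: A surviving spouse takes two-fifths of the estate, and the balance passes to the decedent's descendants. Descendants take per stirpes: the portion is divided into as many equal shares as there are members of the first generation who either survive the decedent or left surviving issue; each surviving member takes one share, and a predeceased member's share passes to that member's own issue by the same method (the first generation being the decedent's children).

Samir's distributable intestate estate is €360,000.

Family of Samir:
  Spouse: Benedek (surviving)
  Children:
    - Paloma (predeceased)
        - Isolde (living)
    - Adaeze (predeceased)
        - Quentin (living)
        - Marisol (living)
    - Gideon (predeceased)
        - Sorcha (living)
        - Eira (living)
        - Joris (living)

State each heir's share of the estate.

Benedek: €144,000; Isolde: €72,000; Quentin: €36,000; Marisol: €36,000; Sorcha: €24,000; Eira: €24,000; Joris: €24,000

Benedek takes two-fifths of €360,000 = €144,000. The remaining €216,000 passes to the descendants.
The descendants' portion (€216,000) is divided into 3 shares of €72,000: Paloma's €72,000 share passes to Paloma's issue; Adaeze's €72,000 share passes to Adaeze's issue; Gideon's €72,000 share passes to Gideon's issue.
Paloma's share (€72,000) passes entirely to Isolde.
Adaeze's share (€72,000) is divided into 2 shares of €36,000: Quentin and Marisol each take €36,000.
Gideon's share (€72,000) is divided into 3 shares of €24,000: Sorcha, Eira, and Joris each take €24,000.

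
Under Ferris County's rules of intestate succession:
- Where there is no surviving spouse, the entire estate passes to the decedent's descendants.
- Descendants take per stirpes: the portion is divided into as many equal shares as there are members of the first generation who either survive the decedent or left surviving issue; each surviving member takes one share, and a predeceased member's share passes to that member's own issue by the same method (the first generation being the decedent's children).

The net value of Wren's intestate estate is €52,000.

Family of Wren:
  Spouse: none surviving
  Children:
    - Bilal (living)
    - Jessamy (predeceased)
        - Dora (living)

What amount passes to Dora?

Dora receives €26,000.

The entire €52,000 passes to the descendants.
That amount (€52,000) is divided into 2 shares of €26,000: Bilal takes €26,000; Jessamy's €26,000 share passes to Jessamy's issue.
Jessamy's share (€26,000) passes entirely to Dora.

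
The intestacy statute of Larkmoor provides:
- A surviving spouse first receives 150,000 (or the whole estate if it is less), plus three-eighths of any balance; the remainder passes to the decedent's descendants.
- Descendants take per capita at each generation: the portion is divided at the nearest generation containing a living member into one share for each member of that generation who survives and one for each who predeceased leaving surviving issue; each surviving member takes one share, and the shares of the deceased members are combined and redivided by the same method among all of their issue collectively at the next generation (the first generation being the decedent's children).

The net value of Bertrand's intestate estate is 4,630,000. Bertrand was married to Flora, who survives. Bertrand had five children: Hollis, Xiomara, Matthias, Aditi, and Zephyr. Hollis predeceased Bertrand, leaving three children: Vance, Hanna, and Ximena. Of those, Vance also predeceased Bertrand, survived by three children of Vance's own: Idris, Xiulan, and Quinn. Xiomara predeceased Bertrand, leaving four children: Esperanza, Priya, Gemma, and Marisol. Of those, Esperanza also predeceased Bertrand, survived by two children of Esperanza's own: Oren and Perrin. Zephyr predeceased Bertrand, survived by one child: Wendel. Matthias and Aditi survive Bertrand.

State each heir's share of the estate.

Flora first takes 150,000, leaving a balance of 4,480,000. Flora then takes three-eighths of the balance (1,680,000), for a total of 1,830,000. The remaining 2,800,000 passes to the descendants.
The descendants' portion (2,800,000) is divided at the children's generation into 5 shares of 560,000. Matthias and Aditi each take 560,000. The 3 shares of the deceased (Hollis, Xiomara, and Zephyr) are combined into a pool of 1,680,000.
That pool (1,680,000) is divided at the grandchildren's generation into 8 shares of 210,000. Hanna, Ximena, Priya, Gemma, Marisol, and Wendel each take 210,000. The 2 shares of the deceased (Vance and Esperanza) are combined into a pool of 420,000.
That pool (420,000) is divided at the great-grandchildren's generation equally among Idris, Xiulan, Quinn, Oren, and Perrin: 84,000 each.

Flora: 1,830,000; Idris: 84,000; Xiulan: 84,000; Quinn: 84,000; Hanna: 210,000; Ximena: 210,000; Oren: 84,000; Perrin: 84,000; Priya: 210,000; Gemma: 210,000; Marisol: 210,000; Matthias: 560,000; Aditi: 560,000; Wendel: 210,000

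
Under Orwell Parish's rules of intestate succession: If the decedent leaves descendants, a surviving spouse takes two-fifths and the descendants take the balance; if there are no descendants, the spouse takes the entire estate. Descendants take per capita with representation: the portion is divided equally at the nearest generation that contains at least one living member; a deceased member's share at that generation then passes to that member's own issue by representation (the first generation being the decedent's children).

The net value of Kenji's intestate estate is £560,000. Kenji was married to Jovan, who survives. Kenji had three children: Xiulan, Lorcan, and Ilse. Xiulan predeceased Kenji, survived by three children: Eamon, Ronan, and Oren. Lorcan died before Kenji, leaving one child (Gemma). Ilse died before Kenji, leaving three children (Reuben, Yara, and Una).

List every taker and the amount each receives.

Jovan takes two-fifths of £560,000 = £224,000. The remaining £336,000 passes to the descendants.
No child survives, so the initial division is made at the grandchildren's generation.
The descendants' portion (£336,000) is divided into 7 shares of £48,000: Eamon, Ronan, Oren, Gemma, Reuben, Yara, and Una each take £48,000.

Jovan: £224,000; Eamon: £48,000; Ronan: £48,000; Oren: £48,000; Gemma: £48,000; Reuben: £48,000; Yara: £48,000; Una: £48,000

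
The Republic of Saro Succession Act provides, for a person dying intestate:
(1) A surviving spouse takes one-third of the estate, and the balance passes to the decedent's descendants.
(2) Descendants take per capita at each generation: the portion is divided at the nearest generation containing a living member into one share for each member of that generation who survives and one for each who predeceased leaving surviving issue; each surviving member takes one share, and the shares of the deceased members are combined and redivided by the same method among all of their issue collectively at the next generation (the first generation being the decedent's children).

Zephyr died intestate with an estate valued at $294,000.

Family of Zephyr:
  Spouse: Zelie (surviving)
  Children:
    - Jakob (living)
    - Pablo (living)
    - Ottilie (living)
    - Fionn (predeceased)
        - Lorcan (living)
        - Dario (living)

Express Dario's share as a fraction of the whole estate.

Dario receives 1/12 of the estate.

Zelie takes one-third of $294,000 = $98,000. The remaining $196,000 passes to the descendants.
The descendants' portion ($196,000) is divided at the children's generation into 4 shares of $49,000. Jakob, Pablo, and Ottilie each take $49,000. The remaining share for the deceased Fionn ($49,000) is carried to the next generation.
That pool ($49,000) is divided at the grandchildren's generation equally among Lorcan and Dario: $24,500 each.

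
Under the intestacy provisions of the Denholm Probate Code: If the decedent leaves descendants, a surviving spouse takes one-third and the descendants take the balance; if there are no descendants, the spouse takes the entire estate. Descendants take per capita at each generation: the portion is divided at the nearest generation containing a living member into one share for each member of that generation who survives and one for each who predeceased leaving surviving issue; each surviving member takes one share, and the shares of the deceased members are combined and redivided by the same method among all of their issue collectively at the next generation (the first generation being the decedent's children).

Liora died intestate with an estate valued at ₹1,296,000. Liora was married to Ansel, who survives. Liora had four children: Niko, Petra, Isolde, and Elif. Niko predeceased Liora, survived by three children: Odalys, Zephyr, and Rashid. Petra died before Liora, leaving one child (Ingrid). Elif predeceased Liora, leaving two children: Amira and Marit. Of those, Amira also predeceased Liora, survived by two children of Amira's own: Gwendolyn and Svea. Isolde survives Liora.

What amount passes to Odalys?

Ansel takes one-third of ₹1,296,000 = ₹432,000. The remaining ₹864,000 passes to the descendants.
The descendants' portion (₹864,000) is divided at the children's generation into 4 shares of ₹216,000. Isolde takes ₹216,000. The 3 shares of the deceased (Niko, Petra, and Elif) are combined into a pool of ₹648,000.
That pool (₹648,000) is divided at the grandchildren's generation into 6 shares of ₹108,000. Odalys, Zephyr, Rashid, Ingrid, and Marit each take ₹108,000. The remaining share for the deceased Amira (₹108,000) is carried to the next generation.
That pool (₹108,000) is divided at the great-grandchildren's generation equally among Gwendolyn and Svea: ₹54,000 each.

Odalys receives ₹108,000.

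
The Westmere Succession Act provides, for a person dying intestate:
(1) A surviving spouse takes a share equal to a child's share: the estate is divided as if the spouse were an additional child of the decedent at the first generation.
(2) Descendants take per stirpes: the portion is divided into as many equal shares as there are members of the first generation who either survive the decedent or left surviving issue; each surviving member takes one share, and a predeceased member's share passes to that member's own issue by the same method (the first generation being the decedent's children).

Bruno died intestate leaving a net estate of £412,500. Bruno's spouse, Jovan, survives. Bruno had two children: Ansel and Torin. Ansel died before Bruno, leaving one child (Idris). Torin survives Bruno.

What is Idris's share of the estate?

The spouse counts as an additional share at the children's level, so there are 3 primary shares of £137,500. Jovan takes one such share (£137,500).
The children's combined portion (£275,000) is divided into 2 shares of £137,500: Torin takes £137,500; Ansel's £137,500 share passes to Ansel's issue.
Ansel's share (£137,500) passes entirely to Idris.

Idris receives £137,500.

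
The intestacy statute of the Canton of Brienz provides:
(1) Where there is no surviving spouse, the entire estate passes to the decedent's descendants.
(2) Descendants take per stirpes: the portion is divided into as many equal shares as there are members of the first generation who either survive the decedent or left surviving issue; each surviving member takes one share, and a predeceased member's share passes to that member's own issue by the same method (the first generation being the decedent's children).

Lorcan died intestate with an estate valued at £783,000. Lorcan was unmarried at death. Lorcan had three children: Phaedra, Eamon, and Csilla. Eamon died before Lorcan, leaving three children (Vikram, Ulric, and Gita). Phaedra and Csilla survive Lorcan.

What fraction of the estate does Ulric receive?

Ulric receives 1/9 of the estate.

The entire £783,000 passes to the descendants.
That amount (£783,000) is divided into 3 shares of £261,000: Phaedra and Csilla each take £261,000; Eamon's £261,000 share passes to Eamon's issue.
Eamon's share (£261,000) is divided into 3 shares of £87,000: Vikram, Ulric, and Gita each take £87,000.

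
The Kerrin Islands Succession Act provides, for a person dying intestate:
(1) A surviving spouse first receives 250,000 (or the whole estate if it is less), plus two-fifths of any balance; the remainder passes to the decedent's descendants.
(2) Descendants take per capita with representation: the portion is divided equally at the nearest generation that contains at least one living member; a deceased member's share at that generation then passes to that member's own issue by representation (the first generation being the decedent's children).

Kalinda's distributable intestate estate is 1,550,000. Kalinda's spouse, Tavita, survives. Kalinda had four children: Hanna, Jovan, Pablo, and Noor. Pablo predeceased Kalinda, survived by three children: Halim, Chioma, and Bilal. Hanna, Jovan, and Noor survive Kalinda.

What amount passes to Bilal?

Tavita first takes 250,000, leaving a balance of 1,300,000. Tavita then takes two-fifths of the balance (520,000), for a total of 770,000. The remaining 780,000 passes to the descendants.
The descendants' portion (780,000) is divided into 4 shares of 195,000: Hanna, Jovan, and Noor each take 195,000; Pablo's 195,000 share passes to Pablo's issue.
Pablo's share (195,000) is divided into 3 shares of 65,000: Halim, Chioma, and Bilal each take 65,000.

Bilal receives 65,000.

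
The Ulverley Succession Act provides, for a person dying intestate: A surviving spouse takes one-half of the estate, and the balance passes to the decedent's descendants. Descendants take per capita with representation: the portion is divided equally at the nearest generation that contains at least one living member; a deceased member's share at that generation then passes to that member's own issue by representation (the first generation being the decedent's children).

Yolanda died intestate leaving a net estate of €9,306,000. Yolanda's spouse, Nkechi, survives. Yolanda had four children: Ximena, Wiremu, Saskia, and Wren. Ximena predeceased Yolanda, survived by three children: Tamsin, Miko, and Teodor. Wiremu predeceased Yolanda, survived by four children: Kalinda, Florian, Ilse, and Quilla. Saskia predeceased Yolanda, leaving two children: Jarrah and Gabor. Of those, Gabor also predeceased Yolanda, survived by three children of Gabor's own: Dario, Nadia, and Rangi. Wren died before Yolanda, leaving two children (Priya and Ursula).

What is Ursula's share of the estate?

Nkechi takes one-half of €9,306,000 = €4,653,000. The remaining €4,653,000 passes to the descendants.
No child survives, so the initial division is made at the grandchildren's generation.
The descendants' portion (€4,653,000) is divided into 11 shares of €423,000: Tamsin, Miko, Teodor, Kalinda, Florian, Ilse, Quilla, Jarrah, Priya, and Ursula each take €423,000; Gabor's €423,000 share passes to Gabor's issue.
Gabor's share (€423,000) is divided into 3 shares of €141,000: Dario, Nadia, and Rangi each take €141,000.

Ursula receives €423,000.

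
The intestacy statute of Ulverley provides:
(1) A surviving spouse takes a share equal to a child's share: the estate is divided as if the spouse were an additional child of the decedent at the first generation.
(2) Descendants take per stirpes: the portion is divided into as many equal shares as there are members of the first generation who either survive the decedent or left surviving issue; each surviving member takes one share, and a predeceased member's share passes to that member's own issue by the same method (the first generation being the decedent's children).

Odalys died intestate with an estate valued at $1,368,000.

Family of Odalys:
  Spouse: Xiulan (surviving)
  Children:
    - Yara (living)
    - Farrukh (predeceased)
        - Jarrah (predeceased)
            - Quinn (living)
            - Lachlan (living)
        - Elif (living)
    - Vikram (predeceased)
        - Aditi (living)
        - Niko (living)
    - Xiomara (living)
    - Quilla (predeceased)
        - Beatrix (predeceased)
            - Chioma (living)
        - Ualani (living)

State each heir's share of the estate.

Xiulan: $228,000; Yara: $228,000; Quinn: $57,000; Lachlan: $57,000; Elif: $114,000; Aditi: $114,000; Niko: $114,000; Xiomara: $228,000; Chioma: $114,000; Ualani: $114,000

The spouse counts as an additional share at the children's level, so there are 6 primary shares of $228,000. Xiulan takes one such share ($228,000).
The children's combined portion ($1,140,000) is divided into 5 shares of $228,000: Yara and Xiomara each take $228,000; Farrukh's $228,000 share passes to Farrukh's issue; Vikram's $228,000 share passes to Vikram's issue; Quilla's $228,000 share passes to Quilla's issue.
Farrukh's share ($228,000) is divided into 2 shares of $114,000: Elif takes $114,000; Jarrah's $114,000 share passes to Jarrah's issue.
Jarrah's share ($114,000) is divided into 2 shares of $57,000: Quinn and Lachlan each take $57,000.
Vikram's share ($228,000) is divided into 2 shares of $114,000: Aditi and Niko each take $114,000.
Quilla's share ($228,000) is divided into 2 shares of $114,000: Ualani takes $114,000; Beatrix's $114,000 share passes to Beatrix's issue.
Beatrix's share ($114,000) passes entirely to Chioma.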